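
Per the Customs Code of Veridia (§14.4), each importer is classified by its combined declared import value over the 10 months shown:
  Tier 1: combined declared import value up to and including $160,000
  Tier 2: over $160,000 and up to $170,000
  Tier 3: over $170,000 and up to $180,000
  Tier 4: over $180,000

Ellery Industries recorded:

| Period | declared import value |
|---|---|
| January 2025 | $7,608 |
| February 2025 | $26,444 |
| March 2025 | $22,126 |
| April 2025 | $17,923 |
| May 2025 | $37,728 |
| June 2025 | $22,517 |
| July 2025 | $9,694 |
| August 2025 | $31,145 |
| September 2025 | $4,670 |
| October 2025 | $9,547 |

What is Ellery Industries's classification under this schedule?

Tier 4

Combined declared import value: $7,608 + $26,444 + $22,126 + $17,923 + $37,728 + $22,517 + $9,694 + $31,145 + $4,670 + $9,547 = $189,402.
$189,402 > $180,000, so Tier 4 applies.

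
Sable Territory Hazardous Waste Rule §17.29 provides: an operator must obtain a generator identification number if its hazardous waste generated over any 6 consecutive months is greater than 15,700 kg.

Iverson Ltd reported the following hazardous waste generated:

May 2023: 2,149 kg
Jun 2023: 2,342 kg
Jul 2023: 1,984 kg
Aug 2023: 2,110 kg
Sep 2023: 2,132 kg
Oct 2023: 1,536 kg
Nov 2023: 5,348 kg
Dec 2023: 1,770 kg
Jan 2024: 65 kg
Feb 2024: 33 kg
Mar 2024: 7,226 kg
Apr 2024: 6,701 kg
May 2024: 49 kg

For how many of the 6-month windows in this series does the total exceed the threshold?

May 2023–Oct 2023: 2,149 kg + 2,342 kg + 1,984 kg + 2,110 kg + 2,132 kg + 1,536 kg = 12,253 kg (under)
Jun 2023–Nov 2023: 2,342 kg + 1,984 kg + 2,110 kg + 2,132 kg + 1,536 kg + 5,348 kg = 15,452 kg (under)
Jul 2023–Dec 2023: 1,984 kg + 2,110 kg + 2,132 kg + 1,536 kg + 5,348 kg + 1,770 kg = 14,880 kg (under)
Aug 2023–Jan 2024: 2,110 kg + 2,132 kg + 1,536 kg + 5,348 kg + 1,770 kg + 65 kg = 12,961 kg (under)
Sep 2023–Feb 2024: 2,132 kg + 1,536 kg + 5,348 kg + 1,770 kg + 65 kg + 33 kg = 10,884 kg (under)
Oct 2023–Mar 2024: 1,536 kg + 5,348 kg + 1,770 kg + 65 kg + 33 kg + 7,226 kg = 15,978 kg (over)
Nov 2023–Apr 2024: 5,348 kg + 1,770 kg + 65 kg + 33 kg + 7,226 kg + 6,701 kg = 21,143 kg (over)
Dec 2023–May 2024: 1,770 kg + 65 kg + 33 kg + 7,226 kg + 6,701 kg + 49 kg = 15,844 kg (over)
3 windows exceed the threshold.

3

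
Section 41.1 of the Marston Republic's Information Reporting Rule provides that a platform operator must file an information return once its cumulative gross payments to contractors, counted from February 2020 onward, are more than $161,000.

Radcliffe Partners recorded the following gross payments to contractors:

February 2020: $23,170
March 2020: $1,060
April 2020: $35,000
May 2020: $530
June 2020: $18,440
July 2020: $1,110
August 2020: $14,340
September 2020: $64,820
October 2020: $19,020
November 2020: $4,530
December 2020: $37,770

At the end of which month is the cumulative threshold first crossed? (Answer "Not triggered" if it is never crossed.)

Through February 2020: $23,170
Through March 2020: $24,230
Through April 2020: $59,230
Through May 2020: $59,760
Through June 2020: $78,200
Through July 2020: $79,310
Through August 2020: $93,650
Through September 2020: $158,470
Through October 2020: $177,490 ← exceeds threshold

October 2020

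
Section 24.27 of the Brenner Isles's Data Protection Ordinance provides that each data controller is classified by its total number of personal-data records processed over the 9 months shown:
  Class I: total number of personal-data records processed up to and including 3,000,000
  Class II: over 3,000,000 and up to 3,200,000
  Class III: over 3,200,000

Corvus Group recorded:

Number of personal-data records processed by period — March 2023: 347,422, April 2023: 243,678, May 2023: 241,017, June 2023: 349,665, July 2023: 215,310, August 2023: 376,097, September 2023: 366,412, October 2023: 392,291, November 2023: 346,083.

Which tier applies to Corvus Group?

Class I

Total number of personal-data records processed: 347,422 + 243,678 + 241,017 + 349,665 + 215,310 + 376,097 + 366,412 + 392,291 + 346,083 = 2,877,975.
2,877,975 ≤ 3,000,000, so Class I applies.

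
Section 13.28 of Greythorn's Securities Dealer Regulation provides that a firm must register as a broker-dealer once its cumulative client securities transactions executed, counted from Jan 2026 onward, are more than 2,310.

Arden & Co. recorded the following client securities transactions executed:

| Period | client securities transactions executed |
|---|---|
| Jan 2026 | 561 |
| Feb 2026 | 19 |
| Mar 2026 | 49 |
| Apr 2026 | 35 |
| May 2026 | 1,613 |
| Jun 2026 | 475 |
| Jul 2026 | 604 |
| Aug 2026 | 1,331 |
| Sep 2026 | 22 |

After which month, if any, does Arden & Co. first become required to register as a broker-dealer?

Jun 2026

Through Jan 2026: 561
Through Feb 2026: 580
Through Mar 2026: 629
Through Apr 2026: 664
Through May 2026: 2,277
Through Jun 2026: 2,752 ← exceeds threshold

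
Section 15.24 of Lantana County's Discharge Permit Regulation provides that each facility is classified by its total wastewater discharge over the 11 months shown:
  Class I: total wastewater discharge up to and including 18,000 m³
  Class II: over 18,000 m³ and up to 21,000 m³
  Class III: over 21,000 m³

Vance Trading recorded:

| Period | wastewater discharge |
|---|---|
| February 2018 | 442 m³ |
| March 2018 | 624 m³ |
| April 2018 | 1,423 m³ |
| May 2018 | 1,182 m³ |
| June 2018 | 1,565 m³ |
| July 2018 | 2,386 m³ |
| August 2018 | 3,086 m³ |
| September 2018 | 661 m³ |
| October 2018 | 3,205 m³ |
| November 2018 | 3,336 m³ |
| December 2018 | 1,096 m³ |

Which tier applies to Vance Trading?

Total wastewater discharge: 442 m³ + 624 m³ + 1,423 m³ + 1,182 m³ + 1,565 m³ + 2,386 m³ + 3,086 m³ + 661 m³ + 3,205 m³ + 3,336 m³ + 1,096 m³ = 19,006 m³.
18,000 m³ < 19,006 m³ ≤ 21,000 m³, so Class II applies.

Class II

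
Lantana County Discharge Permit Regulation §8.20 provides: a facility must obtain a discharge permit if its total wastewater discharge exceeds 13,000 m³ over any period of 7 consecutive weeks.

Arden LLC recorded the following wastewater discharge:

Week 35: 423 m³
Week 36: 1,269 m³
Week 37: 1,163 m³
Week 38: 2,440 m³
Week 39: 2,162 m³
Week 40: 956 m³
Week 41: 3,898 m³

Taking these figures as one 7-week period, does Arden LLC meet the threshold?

No

Total wastewater discharge: 423 m³ + 1,269 m³ + 1,163 m³ + 2,440 m³ + 2,162 m³ + 956 m³ + 3,898 m³ = 12,311 m³.
12,311 m³ ≤ 13,000 m³, so the threshold is not exceeded.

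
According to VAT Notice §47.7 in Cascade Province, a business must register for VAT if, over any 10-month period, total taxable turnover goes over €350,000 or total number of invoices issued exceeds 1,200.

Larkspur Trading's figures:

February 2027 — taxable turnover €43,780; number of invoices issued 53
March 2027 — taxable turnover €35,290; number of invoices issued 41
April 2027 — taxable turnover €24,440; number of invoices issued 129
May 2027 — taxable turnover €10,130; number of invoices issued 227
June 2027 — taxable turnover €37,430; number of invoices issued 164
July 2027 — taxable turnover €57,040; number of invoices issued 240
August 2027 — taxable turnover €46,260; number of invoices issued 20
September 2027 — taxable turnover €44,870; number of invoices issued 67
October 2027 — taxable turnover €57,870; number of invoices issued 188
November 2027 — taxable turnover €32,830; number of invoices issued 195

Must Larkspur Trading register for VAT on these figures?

Yes

Total taxable turnover: €43,780 + €35,290 + €24,440 + €10,130 + €37,430 + €57,040 + €46,260 + €44,870 + €57,870 + €32,830 = €389,940 (> €350,000).
Total number of invoices issued: 53 + 41 + 129 + 227 + 164 + 240 + 20 + 67 + 188 + 195 = 1,324 (> 1,200).
The test is 'or': at least one threshold is exceeded.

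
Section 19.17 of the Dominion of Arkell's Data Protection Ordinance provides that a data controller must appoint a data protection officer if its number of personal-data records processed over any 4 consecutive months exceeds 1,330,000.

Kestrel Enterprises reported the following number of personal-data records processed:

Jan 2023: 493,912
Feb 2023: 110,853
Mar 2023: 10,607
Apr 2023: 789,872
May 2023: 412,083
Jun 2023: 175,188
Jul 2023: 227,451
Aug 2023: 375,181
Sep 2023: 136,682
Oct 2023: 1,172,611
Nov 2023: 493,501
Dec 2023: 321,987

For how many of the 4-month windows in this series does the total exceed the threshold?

Jan 2023–Apr 2023: 493,912 + 110,853 + 10,607 + 789,872 = 1,405,244 (over)
Feb 2023–May 2023: 110,853 + 10,607 + 789,872 + 412,083 = 1,323,415 (under)
Mar 2023–Jun 2023: 10,607 + 789,872 + 412,083 + 175,188 = 1,387,750 (over)
Apr 2023–Jul 2023: 789,872 + 412,083 + 175,188 + 227,451 = 1,604,594 (over)
May 2023–Aug 2023: 412,083 + 175,188 + 227,451 + 375,181 = 1,189,903 (under)
Jun 2023–Sep 2023: 175,188 + 227,451 + 375,181 + 136,682 = 914,502 (under)
Jul 2023–Oct 2023: 227,451 + 375,181 + 136,682 + 1,172,611 = 1,911,925 (over)
Aug 2023–Nov 2023: 375,181 + 136,682 + 1,172,611 + 493,501 = 2,177,975 (over)
Sep 2023–Dec 2023: 136,682 + 1,172,611 + 493,501 + 321,987 = 2,124,781 (over)
6 windows exceed the threshold.

6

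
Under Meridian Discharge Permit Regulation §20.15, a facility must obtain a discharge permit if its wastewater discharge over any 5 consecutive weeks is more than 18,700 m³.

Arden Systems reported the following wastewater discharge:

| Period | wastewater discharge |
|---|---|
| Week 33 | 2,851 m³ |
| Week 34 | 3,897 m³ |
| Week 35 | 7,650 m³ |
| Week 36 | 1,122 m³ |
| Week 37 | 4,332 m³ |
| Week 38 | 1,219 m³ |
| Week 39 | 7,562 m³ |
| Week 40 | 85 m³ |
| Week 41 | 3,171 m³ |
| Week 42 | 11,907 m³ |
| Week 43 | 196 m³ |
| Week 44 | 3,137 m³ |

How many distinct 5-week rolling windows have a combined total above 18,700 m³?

Week 33–Week 37: 2,851 m³ + 3,897 m³ + 7,650 m³ + 1,122 m³ + 4,332 m³ = 19,852 m³ (over)
Week 34–Week 38: 3,897 m³ + 7,650 m³ + 1,122 m³ + 4,332 m³ + 1,219 m³ = 18,220 m³ (under)
Week 35–Week 39: 7,650 m³ + 1,122 m³ + 4,332 m³ + 1,219 m³ + 7,562 m³ = 21,885 m³ (over)
Week 36–Week 40: 1,122 m³ + 4,332 m³ + 1,219 m³ + 7,562 m³ + 85 m³ = 14,320 m³ (under)
Week 37–Week 41: 4,332 m³ + 1,219 m³ + 7,562 m³ + 85 m³ + 3,171 m³ = 16,369 m³ (under)
Week 38–Week 42: 1,219 m³ + 7,562 m³ + 85 m³ + 3,171 m³ + 11,907 m³ = 23,944 m³ (over)
Week 39–Week 43: 7,562 m³ + 85 m³ + 3,171 m³ + 11,907 m³ + 196 m³ = 22,921 m³ (over)
Week 40–Week 44: 85 m³ + 3,171 m³ + 11,907 m³ + 196 m³ + 3,137 m³ = 18,496 m³ (under)
4 windows exceed the threshold.

4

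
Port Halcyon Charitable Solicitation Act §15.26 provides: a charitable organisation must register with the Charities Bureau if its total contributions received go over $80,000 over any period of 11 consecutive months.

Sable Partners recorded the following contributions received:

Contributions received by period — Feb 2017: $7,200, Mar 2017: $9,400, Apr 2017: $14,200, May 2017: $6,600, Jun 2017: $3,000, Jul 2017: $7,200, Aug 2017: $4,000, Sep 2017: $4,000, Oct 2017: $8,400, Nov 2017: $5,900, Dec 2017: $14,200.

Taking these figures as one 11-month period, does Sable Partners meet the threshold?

Total contributions received: $7,200 + $9,400 + $14,200 + $6,600 + $3,000 + $7,200 + $4,000 + $4,000 + $8,400 + $5,900 + $14,200 = $84,100.
$84,100 > $80,000, so the threshold is exceeded.

Yes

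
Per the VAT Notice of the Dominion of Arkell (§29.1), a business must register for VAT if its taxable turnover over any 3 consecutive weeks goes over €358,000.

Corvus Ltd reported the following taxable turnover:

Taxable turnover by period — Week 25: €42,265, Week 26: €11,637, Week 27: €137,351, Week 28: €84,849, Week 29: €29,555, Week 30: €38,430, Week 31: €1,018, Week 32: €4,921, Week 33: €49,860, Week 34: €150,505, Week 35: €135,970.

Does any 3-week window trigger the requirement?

No

Week 25–Week 27: €42,265 + €11,637 + €137,351 = €191,253 (under)
Week 26–Week 28: €11,637 + €137,351 + €84,849 = €233,837 (under)
Week 27–Week 29: €137,351 + €84,849 + €29,555 = €251,755 (under)
Week 28–Week 30: €84,849 + €29,555 + €38,430 = €152,834 (under)
Week 29–Week 31: €29,555 + €38,430 + €1,018 = €69,003 (under)
Week 30–Week 32: €38,430 + €1,018 + €4,921 = €44,369 (under)
Week 31–Week 33: €1,018 + €4,921 + €49,860 = €55,799 (under)
Week 32–Week 34: €4,921 + €49,860 + €150,505 = €205,286 (under)
Week 33–Week 35: €49,860 + €150,505 + €135,970 = €336,335 (under)
No window exceeds €358,000.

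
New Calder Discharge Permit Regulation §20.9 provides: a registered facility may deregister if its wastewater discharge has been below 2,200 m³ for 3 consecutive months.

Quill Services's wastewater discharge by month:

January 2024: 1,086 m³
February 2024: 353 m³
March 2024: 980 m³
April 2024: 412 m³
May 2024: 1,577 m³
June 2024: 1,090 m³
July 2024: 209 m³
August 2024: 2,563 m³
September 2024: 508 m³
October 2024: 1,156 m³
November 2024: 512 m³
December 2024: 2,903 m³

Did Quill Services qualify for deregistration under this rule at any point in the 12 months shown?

Months below 2,200 m³: January 2024, February 2024, March 2024, April 2024, May 2024, June 2024, July 2024, September 2024, October 2024, November 2024.
Longest run of consecutive months below the threshold: 7.
7 ≥ 3, so Quill Services became eligible.

Yes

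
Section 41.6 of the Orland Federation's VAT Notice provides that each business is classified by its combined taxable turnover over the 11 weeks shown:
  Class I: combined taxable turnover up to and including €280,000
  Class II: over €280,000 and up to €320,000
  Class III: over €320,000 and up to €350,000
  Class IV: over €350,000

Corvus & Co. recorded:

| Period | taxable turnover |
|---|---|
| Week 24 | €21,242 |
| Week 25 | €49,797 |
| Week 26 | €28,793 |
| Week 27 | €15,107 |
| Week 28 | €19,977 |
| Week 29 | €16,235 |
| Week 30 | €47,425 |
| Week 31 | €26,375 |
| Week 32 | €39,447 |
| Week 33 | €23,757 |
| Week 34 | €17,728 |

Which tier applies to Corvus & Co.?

Class II

Combined taxable turnover: €21,242 + €49,797 + €28,793 + €15,107 + €19,977 + €16,235 + €47,425 + €26,375 + €39,447 + €23,757 + €17,728 = €305,883.
€280,000 < €305,883 ≤ €320,000, so Class II applies.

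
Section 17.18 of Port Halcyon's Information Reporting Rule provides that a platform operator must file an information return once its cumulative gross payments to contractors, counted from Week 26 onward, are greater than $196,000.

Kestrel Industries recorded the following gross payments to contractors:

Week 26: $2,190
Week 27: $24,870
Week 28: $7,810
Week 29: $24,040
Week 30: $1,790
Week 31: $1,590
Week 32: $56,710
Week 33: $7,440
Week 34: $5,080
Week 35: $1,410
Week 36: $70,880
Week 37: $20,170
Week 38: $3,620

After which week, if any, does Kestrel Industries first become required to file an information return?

Through Week 26: $2,190
Through Week 27: $27,060
Through Week 28: $34,870
Through Week 29: $58,910
Through Week 30: $60,700
Through Week 31: $62,290
Through Week 32: $119,000
Through Week 33: $126,440
Through Week 34: $131,520
Through Week 35: $132,930
Through Week 36: $203,810 ← exceeds threshold

Week 36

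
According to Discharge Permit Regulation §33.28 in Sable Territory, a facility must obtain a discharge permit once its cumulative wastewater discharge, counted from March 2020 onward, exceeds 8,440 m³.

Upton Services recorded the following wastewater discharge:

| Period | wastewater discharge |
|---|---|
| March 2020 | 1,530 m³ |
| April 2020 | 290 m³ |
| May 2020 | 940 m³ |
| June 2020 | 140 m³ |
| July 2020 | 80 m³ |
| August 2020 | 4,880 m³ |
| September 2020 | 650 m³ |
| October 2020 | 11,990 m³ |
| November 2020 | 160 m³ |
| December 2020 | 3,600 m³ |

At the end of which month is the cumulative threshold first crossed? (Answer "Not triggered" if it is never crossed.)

September 2020

Through March 2020: 1,530 m³
Through April 2020: 1,820 m³
Through May 2020: 2,760 m³
Through June 2020: 2,900 m³
Through July 2020: 2,980 m³
Through August 2020: 7,860 m³
Through September 2020: 8,510 m³ ← exceeds threshold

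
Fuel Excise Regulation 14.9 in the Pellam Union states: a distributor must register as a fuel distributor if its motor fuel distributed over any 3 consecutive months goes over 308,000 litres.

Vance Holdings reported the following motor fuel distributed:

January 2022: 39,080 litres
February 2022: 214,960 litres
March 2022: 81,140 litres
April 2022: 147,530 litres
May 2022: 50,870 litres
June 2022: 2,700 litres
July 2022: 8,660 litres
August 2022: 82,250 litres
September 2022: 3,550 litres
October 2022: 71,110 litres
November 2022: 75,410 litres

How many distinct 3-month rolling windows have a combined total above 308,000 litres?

January 2022–March 2022: 39,080 litres + 214,960 litres + 81,140 litres = 335,180 litres (over)
February 2022–April 2022: 214,960 litres + 81,140 litres + 147,530 litres = 443,630 litres (over)
March 2022–May 2022: 81,140 litres + 147,530 litres + 50,870 litres = 279,540 litres (under)
April 2022–June 2022: 147,530 litres + 50,870 litres + 2,700 litres = 201,100 litres (under)
May 2022–July 2022: 50,870 litres + 2,700 litres + 8,660 litres = 62,230 litres (under)
June 2022–August 2022: 2,700 litres + 8,660 litres + 82,250 litres = 93,610 litres (under)
July 2022–September 2022: 8,660 litres + 82,250 litres + 3,550 litres = 94,460 litres (under)
August 2022–October 2022: 82,250 litres + 3,550 litres + 71,110 litres = 156,910 litres (under)
September 2022–November 2022: 3,550 litres + 71,110 litres + 75,410 litres = 150,070 litres (under)
2 windows exceed the threshold.

2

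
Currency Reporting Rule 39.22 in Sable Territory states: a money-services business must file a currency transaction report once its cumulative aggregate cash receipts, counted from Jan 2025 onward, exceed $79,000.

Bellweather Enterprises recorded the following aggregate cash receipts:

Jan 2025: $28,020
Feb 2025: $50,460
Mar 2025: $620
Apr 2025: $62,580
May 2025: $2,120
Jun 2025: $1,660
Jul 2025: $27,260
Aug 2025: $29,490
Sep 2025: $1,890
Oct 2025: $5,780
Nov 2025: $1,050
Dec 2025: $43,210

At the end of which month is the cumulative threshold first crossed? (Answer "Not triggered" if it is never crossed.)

Mar 2025

Through Jan 2025: $28,020
Through Feb 2025: $78,480
Through Mar 2025: $79,100 ← exceeds threshold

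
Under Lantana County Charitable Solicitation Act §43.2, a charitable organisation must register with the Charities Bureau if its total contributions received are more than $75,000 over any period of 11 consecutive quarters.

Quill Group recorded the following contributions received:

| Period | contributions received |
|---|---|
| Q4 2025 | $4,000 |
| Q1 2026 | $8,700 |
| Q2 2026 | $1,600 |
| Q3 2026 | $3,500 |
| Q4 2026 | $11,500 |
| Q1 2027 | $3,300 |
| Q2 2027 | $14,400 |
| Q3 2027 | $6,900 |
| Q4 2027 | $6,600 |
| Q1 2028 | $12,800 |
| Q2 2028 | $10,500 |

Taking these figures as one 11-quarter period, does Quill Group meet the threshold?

Yes

Total contributions received: $4,000 + $8,700 + $1,600 + $3,500 + $11,500 + $3,300 + $14,400 + $6,900 + $6,600 + $12,800 + $10,500 = $83,800.
$83,800 > $75,000, so the threshold is exceeded.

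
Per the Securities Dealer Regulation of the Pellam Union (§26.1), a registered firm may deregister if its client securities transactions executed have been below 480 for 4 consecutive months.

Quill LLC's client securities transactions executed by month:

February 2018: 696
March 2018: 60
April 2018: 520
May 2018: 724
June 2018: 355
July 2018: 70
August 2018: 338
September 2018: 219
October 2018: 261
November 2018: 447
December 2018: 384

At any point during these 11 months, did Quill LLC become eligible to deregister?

Months below 480: March 2018, June 2018, July 2018, August 2018, September 2018, October 2018, November 2018, December 2018.
Longest run of consecutive months below the threshold: 7.
7 ≥ 4, so Quill LLC became eligible.

Yes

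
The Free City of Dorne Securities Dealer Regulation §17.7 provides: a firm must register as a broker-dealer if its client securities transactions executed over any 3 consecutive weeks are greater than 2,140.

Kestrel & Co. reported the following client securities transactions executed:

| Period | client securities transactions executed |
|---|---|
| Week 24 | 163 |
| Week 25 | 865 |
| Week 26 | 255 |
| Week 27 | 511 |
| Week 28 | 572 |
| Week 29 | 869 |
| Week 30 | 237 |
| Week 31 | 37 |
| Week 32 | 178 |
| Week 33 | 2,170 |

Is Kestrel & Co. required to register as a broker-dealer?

Yes

Week 24–Week 26: 163 + 865 + 255 = 1,283 (under)
Week 25–Week 27: 865 + 255 + 511 = 1,631 (under)
Week 26–Week 28: 255 + 511 + 572 = 1,338 (under)
Week 27–Week 29: 511 + 572 + 869 = 1,952 (under)
Week 28–Week 30: 572 + 869 + 237 = 1,678 (under)
Week 29–Week 31: 869 + 237 + 37 = 1,143 (under)
Week 30–Week 32: 237 + 37 + 178 = 452 (under)
Week 31–Week 33: 37 + 178 + 2,170 = 2,385 (over)
At least one window exceeds 2,140.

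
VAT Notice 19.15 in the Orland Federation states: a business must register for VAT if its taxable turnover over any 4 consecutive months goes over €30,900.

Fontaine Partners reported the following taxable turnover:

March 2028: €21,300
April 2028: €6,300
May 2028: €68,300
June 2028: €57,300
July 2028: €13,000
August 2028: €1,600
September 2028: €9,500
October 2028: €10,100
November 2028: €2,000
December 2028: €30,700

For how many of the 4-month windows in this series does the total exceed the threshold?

6

March 2028–June 2028: €21,300 + €6,300 + €68,300 + €57,300 = €153,200 (over)
April 2028–July 2028: €6,300 + €68,300 + €57,300 + €13,000 = €144,900 (over)
May 2028–August 2028: €68,300 + €57,300 + €13,000 + €1,600 = €140,200 (over)
June 2028–September 2028: €57,300 + €13,000 + €1,600 + €9,500 = €81,400 (over)
July 2028–October 2028: €13,000 + €1,600 + €9,500 + €10,100 = €34,200 (over)
August 2028–November 2028: €1,600 + €9,500 + €10,100 + €2,000 = €23,200 (under)
September 2028–December 2028: €9,500 + €10,100 + €2,000 + €30,700 = €52,300 (over)
6 windows exceed the threshold.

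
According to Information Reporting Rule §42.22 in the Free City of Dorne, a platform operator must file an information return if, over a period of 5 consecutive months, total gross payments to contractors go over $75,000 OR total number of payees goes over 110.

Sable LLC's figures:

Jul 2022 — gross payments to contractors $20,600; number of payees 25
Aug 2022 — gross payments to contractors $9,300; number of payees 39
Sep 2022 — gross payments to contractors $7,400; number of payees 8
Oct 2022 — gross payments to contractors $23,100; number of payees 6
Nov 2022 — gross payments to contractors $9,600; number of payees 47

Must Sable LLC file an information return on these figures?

Yes

Total gross payments to contractors: $20,600 + $9,300 + $7,400 + $23,100 + $9,600 = $70,000 (≤ $75,000).
Total number of payees: 25 + 39 + 8 + 6 + 47 = 125 (> 110).
The test is 'or': at least one threshold is exceeded.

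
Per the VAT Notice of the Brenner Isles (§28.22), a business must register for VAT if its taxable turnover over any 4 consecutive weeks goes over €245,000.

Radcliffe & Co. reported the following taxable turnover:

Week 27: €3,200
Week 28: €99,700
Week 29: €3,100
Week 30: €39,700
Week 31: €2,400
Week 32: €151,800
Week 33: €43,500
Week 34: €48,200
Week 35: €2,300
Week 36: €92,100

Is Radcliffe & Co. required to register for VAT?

Week 27–Week 30: €3,200 + €99,700 + €3,100 + €39,700 = €145,700 (under)
Week 28–Week 31: €99,700 + €3,100 + €39,700 + €2,400 = €144,900 (under)
Week 29–Week 32: €3,100 + €39,700 + €2,400 + €151,800 = €197,000 (under)
Week 30–Week 33: €39,700 + €2,400 + €151,800 + €43,500 = €237,400 (under)
Week 31–Week 34: €2,400 + €151,800 + €43,500 + €48,200 = €245,900 (over)
Week 32–Week 35: €151,800 + €43,500 + €48,200 + €2,300 = €245,800 (over)
Week 33–Week 36: €43,500 + €48,200 + €2,300 + €92,100 = €186,100 (under)
At least one window exceeds €245,000.

Yes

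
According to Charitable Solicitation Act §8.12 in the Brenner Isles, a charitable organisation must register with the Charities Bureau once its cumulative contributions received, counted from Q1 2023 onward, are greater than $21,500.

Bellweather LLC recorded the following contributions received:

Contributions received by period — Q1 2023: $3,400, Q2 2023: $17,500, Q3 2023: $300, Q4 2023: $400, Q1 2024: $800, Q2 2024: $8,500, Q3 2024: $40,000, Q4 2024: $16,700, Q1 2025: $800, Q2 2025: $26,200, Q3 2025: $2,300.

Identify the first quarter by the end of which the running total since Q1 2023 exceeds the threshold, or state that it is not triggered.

Q4 2023

Through Q1 2023: $3,400
Through Q2 2023: $20,900
Through Q3 2023: $21,200
Through Q4 2023: $21,600 ← exceeds threshold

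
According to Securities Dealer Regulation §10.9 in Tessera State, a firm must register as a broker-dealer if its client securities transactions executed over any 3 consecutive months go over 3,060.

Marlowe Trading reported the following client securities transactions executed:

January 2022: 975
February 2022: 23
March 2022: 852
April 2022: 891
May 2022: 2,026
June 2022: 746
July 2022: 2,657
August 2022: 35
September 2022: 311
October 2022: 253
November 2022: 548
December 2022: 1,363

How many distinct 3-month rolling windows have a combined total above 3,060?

January 2022–March 2022: 975 + 23 + 852 = 1,850 (under)
February 2022–April 2022: 23 + 852 + 891 = 1,766 (under)
March 2022–May 2022: 852 + 891 + 2,026 = 3,769 (over)
April 2022–June 2022: 891 + 2,026 + 746 = 3,663 (over)
May 2022–July 2022: 2,026 + 746 + 2,657 = 5,429 (over)
June 2022–August 2022: 746 + 2,657 + 35 = 3,438 (over)
July 2022–September 2022: 2,657 + 35 + 311 = 3,003 (under)
August 2022–October 2022: 35 + 311 + 253 = 599 (under)
September 2022–November 2022: 311 + 253 + 548 = 1,112 (under)
October 2022–December 2022: 253 + 548 + 1,363 = 2,164 (under)
4 windows exceed the threshold.

4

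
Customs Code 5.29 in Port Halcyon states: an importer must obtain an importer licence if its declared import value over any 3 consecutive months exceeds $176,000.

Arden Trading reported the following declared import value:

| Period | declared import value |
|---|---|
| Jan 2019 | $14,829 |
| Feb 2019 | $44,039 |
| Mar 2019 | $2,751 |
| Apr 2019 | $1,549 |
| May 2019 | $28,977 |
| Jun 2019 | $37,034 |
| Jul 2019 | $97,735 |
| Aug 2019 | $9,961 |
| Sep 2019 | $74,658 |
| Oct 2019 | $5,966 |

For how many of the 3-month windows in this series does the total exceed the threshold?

Jan 2019–Mar 2019: $14,829 + $44,039 + $2,751 = $61,619 (under)
Feb 2019–Apr 2019: $44,039 + $2,751 + $1,549 = $48,339 (under)
Mar 2019–May 2019: $2,751 + $1,549 + $28,977 = $33,277 (under)
Apr 2019–Jun 2019: $1,549 + $28,977 + $37,034 = $67,560 (under)
May 2019–Jul 2019: $28,977 + $37,034 + $97,735 = $163,746 (under)
Jun 2019–Aug 2019: $37,034 + $97,735 + $9,961 = $144,730 (under)
Jul 2019–Sep 2019: $97,735 + $9,961 + $74,658 = $182,354 (over)
Aug 2019–Oct 2019: $9,961 + $74,658 + $5,966 = $90,585 (under)
1 window exceeds the threshold.

1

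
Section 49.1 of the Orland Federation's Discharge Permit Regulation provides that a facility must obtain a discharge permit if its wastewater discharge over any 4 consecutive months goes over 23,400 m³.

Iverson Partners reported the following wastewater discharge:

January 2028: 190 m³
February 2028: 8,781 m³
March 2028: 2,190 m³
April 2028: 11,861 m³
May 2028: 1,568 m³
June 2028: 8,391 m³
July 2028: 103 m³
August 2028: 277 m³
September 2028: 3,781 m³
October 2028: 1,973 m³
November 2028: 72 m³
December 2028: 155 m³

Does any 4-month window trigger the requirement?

January 2028–April 2028: 190 m³ + 8,781 m³ + 2,190 m³ + 11,861 m³ = 23,022 m³ (under)
February 2028–May 2028: 8,781 m³ + 2,190 m³ + 11,861 m³ + 1,568 m³ = 24,400 m³ (over)
March 2028–June 2028: 2,190 m³ + 11,861 m³ + 1,568 m³ + 8,391 m³ = 24,010 m³ (over)
April 2028–July 2028: 11,861 m³ + 1,568 m³ + 8,391 m³ + 103 m³ = 21,923 m³ (under)
May 2028–August 2028: 1,568 m³ + 8,391 m³ + 103 m³ + 277 m³ = 10,339 m³ (under)
June 2028–September 2028: 8,391 m³ + 103 m³ + 277 m³ + 3,781 m³ = 12,552 m³ (under)
July 2028–October 2028: 103 m³ + 277 m³ + 3,781 m³ + 1,973 m³ = 6,134 m³ (under)
August 2028–November 2028: 277 m³ + 3,781 m³ + 1,973 m³ + 72 m³ = 6,103 m³ (under)
September 2028–December 2028: 3,781 m³ + 1,973 m³ + 72 m³ + 155 m³ = 5,981 m³ (under)
At least one window exceeds 23,400 m³.

Yes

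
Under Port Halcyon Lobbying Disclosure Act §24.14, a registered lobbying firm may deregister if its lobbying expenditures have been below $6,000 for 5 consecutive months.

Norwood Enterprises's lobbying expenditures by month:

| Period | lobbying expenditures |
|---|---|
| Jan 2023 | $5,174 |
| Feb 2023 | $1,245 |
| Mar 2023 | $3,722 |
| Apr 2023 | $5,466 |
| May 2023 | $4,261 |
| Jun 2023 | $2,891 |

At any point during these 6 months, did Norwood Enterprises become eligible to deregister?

Yes

Months below $6,000: Jan 2023, Feb 2023, Mar 2023, Apr 2023, May 2023, Jun 2023.
Longest run of consecutive months below the threshold: 6.
6 ≥ 5, so Norwood Enterprises became eligible.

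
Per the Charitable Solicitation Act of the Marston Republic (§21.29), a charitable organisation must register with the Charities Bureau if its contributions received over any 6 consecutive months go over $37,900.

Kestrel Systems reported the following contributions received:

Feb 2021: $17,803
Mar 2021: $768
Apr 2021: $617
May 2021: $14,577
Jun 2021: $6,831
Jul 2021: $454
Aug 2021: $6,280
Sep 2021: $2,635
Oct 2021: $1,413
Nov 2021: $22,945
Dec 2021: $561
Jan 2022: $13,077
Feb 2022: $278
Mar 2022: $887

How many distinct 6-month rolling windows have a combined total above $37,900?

Feb 2021–Jul 2021: $17,803 + $768 + $617 + $14,577 + $6,831 + $454 = $41,050 (over)
Mar 2021–Aug 2021: $768 + $617 + $14,577 + $6,831 + $454 + $6,280 = $29,527 (under)
Apr 2021–Sep 2021: $617 + $14,577 + $6,831 + $454 + $6,280 + $2,635 = $31,394 (under)
May 2021–Oct 2021: $14,577 + $6,831 + $454 + $6,280 + $2,635 + $1,413 = $32,190 (under)
Jun 2021–Nov 2021: $6,831 + $454 + $6,280 + $2,635 + $1,413 + $22,945 = $40,558 (over)
Jul 2021–Dec 2021: $454 + $6,280 + $2,635 + $1,413 + $22,945 + $561 = $34,288 (under)
Aug 2021–Jan 2022: $6,280 + $2,635 + $1,413 + $22,945 + $561 + $13,077 = $46,911 (over)
Sep 2021–Feb 2022: $2,635 + $1,413 + $22,945 + $561 + $13,077 + $278 = $40,909 (over)
Oct 2021–Mar 2022: $1,413 + $22,945 + $561 + $13,077 + $278 + $887 = $39,161 (over)
5 windows exceed the threshold.

5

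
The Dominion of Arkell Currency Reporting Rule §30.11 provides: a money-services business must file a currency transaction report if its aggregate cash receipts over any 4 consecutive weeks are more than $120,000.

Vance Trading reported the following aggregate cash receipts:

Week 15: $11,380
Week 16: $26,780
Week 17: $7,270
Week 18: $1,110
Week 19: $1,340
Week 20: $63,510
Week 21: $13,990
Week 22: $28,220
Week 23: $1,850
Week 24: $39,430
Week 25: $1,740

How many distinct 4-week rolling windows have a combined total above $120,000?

Week 15–Week 18: $11,380 + $26,780 + $7,270 + $1,110 = $46,540 (under)
Week 16–Week 19: $26,780 + $7,270 + $1,110 + $1,340 = $36,500 (under)
Week 17–Week 20: $7,270 + $1,110 + $1,340 + $63,510 = $73,230 (under)
Week 18–Week 21: $1,110 + $1,340 + $63,510 + $13,990 = $79,950 (under)
Week 19–Week 22: $1,340 + $63,510 + $13,990 + $28,220 = $107,060 (under)
Week 20–Week 23: $63,510 + $13,990 + $28,220 + $1,850 = $107,570 (under)
Week 21–Week 24: $13,990 + $28,220 + $1,850 + $39,430 = $83,490 (under)
Week 22–Week 25: $28,220 + $1,850 + $39,430 + $1,740 = $71,240 (under)
0 windows exceed the threshold.

0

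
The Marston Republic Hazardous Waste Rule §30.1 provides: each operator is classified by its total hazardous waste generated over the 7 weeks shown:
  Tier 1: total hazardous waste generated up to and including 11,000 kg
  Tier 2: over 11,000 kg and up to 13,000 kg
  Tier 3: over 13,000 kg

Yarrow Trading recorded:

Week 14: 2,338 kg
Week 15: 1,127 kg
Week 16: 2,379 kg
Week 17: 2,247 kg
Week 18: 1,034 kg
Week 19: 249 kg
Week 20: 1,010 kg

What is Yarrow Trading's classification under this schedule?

Tier 1

Total hazardous waste generated: 2,338 kg + 1,127 kg + 2,379 kg + 2,247 kg + 1,034 kg + 249 kg + 1,010 kg = 10,384 kg.
10,384 kg ≤ 11,000 kg, so Tier 1 applies.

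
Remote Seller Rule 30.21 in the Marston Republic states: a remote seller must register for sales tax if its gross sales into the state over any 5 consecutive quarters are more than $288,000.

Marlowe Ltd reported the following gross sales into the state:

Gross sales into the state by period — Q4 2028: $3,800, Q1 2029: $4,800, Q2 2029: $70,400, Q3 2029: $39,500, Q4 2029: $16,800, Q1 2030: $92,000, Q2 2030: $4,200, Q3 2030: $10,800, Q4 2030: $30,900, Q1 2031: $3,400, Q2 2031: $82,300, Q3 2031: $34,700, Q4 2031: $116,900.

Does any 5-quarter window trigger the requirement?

Q4 2028–Q4 2029: $3,800 + $4,800 + $70,400 + $39,500 + $16,800 = $135,300 (under)
Q1 2029–Q1 2030: $4,800 + $70,400 + $39,500 + $16,800 + $92,000 = $223,500 (under)
Q2 2029–Q2 2030: $70,400 + $39,500 + $16,800 + $92,000 + $4,200 = $222,900 (under)
Q3 2029–Q3 2030: $39,500 + $16,800 + $92,000 + $4,200 + $10,800 = $163,300 (under)
Q4 2029–Q4 2030: $16,800 + $92,000 + $4,200 + $10,800 + $30,900 = $154,700 (under)
Q1 2030–Q1 2031: $92,000 + $4,200 + $10,800 + $30,900 + $3,400 = $141,300 (under)
Q2 2030–Q2 2031: $4,200 + $10,800 + $30,900 + $3,400 + $82,300 = $131,600 (under)
Q3 2030–Q3 2031: $10,800 + $30,900 + $3,400 + $82,300 + $34,700 = $162,100 (under)
Q4 2030–Q4 2031: $30,900 + $3,400 + $82,300 + $34,700 + $116,900 = $268,200 (under)
No window exceeds $288,000.

No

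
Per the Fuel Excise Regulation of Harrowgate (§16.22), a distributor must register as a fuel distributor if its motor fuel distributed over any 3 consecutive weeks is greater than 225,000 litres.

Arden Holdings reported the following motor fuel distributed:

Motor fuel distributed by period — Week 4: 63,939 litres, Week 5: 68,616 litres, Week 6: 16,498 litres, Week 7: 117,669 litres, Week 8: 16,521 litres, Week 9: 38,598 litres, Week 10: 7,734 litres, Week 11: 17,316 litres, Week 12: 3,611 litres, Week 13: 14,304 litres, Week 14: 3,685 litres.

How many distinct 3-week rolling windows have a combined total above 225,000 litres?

Week 4–Week 6: 63,939 litres + 68,616 litres + 16,498 litres = 149,053 litres (under)
Week 5–Week 7: 68,616 litres + 16,498 litres + 117,669 litres = 202,783 litres (under)
Week 6–Week 8: 16,498 litres + 117,669 litres + 16,521 litres = 150,688 litres (under)
Week 7–Week 9: 117,669 litres + 16,521 litres + 38,598 litres = 172,788 litres (under)
Week 8–Week 10: 16,521 litres + 38,598 litres + 7,734 litres = 62,853 litres (under)
Week 9–Week 11: 38,598 litres + 7,734 litres + 17,316 litres = 63,648 litres (under)
Week 10–Week 12: 7,734 litres + 17,316 litres + 3,611 litres = 28,661 litres (under)
Week 11–Week 13: 17,316 litres + 3,611 litres + 14,304 litres = 35,231 litres (under)
Week 12–Week 14: 3,611 litres + 14,304 litres + 3,685 litres = 21,600 litres (under)
0 windows exceed the threshold.

0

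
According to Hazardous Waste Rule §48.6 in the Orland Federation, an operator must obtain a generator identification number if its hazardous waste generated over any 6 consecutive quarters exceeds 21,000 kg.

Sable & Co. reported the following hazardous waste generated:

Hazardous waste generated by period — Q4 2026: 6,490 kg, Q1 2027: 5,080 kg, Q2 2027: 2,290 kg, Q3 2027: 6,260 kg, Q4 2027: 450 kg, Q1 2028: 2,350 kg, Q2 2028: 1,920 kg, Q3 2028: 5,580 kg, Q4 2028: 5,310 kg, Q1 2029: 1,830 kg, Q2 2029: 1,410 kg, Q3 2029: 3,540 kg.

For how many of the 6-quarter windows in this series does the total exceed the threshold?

Q4 2026–Q1 2028: 6,490 kg + 5,080 kg + 2,290 kg + 6,260 kg + 450 kg + 2,350 kg = 22,920 kg (over)
Q1 2027–Q2 2028: 5,080 kg + 2,290 kg + 6,260 kg + 450 kg + 2,350 kg + 1,920 kg = 18,350 kg (under)
Q2 2027–Q3 2028: 2,290 kg + 6,260 kg + 450 kg + 2,350 kg + 1,920 kg + 5,580 kg = 18,850 kg (under)
Q3 2027–Q4 2028: 6,260 kg + 450 kg + 2,350 kg + 1,920 kg + 5,580 kg + 5,310 kg = 21,870 kg (over)
Q4 2027–Q1 2029: 450 kg + 2,350 kg + 1,920 kg + 5,580 kg + 5,310 kg + 1,830 kg = 17,440 kg (under)
Q1 2028–Q2 2029: 2,350 kg + 1,920 kg + 5,580 kg + 5,310 kg + 1,830 kg + 1,410 kg = 18,400 kg (under)
Q2 2028–Q3 2029: 1,920 kg + 5,580 kg + 5,310 kg + 1,830 kg + 1,410 kg + 3,540 kg = 19,590 kg (under)
2 windows exceed the threshold.

2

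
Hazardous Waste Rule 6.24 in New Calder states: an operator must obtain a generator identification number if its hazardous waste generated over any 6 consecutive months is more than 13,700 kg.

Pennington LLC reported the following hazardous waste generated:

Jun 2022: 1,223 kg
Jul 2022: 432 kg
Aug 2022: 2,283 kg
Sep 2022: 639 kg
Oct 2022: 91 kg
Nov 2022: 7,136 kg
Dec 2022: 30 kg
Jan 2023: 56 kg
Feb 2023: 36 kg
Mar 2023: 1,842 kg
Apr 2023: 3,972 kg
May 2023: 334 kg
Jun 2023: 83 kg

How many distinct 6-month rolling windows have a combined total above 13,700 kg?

0

Jun 2022–Nov 2022: 1,223 kg + 432 kg + 2,283 kg + 639 kg + 91 kg + 7,136 kg = 11,804 kg (under)
Jul 2022–Dec 2022: 432 kg + 2,283 kg + 639 kg + 91 kg + 7,136 kg + 30 kg = 10,611 kg (under)
Aug 2022–Jan 2023: 2,283 kg + 639 kg + 91 kg + 7,136 kg + 30 kg + 56 kg = 10,235 kg (under)
Sep 2022–Feb 2023: 639 kg + 91 kg + 7,136 kg + 30 kg + 56 kg + 36 kg = 7,988 kg (under)
Oct 2022–Mar 2023: 91 kg + 7,136 kg + 30 kg + 56 kg + 36 kg + 1,842 kg = 9,191 kg (under)
Nov 2022–Apr 2023: 7,136 kg + 30 kg + 56 kg + 36 kg + 1,842 kg + 3,972 kg = 13,072 kg (under)
Dec 2022–May 2023: 30 kg + 56 kg + 36 kg + 1,842 kg + 3,972 kg + 334 kg = 6,270 kg (under)
Jan 2023–Jun 2023: 56 kg + 36 kg + 1,842 kg + 3,972 kg + 334 kg + 83 kg = 6,323 kg (under)
0 windows exceed the threshold.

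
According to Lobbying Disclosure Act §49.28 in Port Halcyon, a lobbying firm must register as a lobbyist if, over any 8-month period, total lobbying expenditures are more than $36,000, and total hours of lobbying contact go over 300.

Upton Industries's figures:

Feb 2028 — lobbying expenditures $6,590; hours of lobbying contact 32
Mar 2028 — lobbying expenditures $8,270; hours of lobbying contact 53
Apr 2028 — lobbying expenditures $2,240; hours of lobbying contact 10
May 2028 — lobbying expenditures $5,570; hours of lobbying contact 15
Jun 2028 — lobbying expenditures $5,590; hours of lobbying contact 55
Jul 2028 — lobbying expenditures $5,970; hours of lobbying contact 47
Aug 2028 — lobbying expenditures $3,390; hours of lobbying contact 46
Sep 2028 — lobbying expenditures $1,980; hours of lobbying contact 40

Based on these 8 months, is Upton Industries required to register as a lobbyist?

No

Total lobbying expenditures: $6,590 + $8,270 + $2,240 + $5,570 + $5,590 + $5,970 + $3,390 + $1,980 = $39,600 (> $36,000).
Total hours of lobbying contact: 32 + 53 + 10 + 15 + 55 + 47 + 46 + 40 = 298 (≤ 300).
The test is 'and': the rule requires both, and at least one is not exceeded.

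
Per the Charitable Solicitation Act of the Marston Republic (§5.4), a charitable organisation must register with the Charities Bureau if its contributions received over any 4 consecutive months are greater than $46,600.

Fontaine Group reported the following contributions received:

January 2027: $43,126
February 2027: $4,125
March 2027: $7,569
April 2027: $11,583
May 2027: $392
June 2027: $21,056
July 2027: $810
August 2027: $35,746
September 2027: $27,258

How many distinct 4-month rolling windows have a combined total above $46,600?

January 2027–April 2027: $43,126 + $4,125 + $7,569 + $11,583 = $66,403 (over)
February 2027–May 2027: $4,125 + $7,569 + $11,583 + $392 = $23,669 (under)
March 2027–June 2027: $7,569 + $11,583 + $392 + $21,056 = $40,600 (under)
April 2027–July 2027: $11,583 + $392 + $21,056 + $810 = $33,841 (under)
May 2027–August 2027: $392 + $21,056 + $810 + $35,746 = $58,004 (over)
June 2027–September 2027: $21,056 + $810 + $35,746 + $27,258 = $84,870 (over)
3 windows exceed the threshold.

3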